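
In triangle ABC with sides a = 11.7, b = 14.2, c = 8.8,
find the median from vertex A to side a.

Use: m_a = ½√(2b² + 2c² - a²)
m_a = ½√(2·14.2² + 2·8.8² − 11.7²) = ½√(2·201.64 + 2·77.44 − 136.89) = ½√(403.28 + 154.88 − 136.89) = ½√421.27
√421.27 ≈ 20.5249, so m_a ≈ 10.2624

m_a = 10.26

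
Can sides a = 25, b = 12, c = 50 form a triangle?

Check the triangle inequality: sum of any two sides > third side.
a + b vs c: 25 + 12 = 37 ≤ 50  ✗
a + c vs b: 25 + 50 = 75 > 12  ✓
b + c vs a: 12 + 50 = 62 > 25  ✓

No: 25 + 12 = 37 is not > 50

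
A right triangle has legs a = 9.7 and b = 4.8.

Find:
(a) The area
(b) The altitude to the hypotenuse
(a) The legs are perpendicular, so Area = ½·a·b = ½·9.7·4.8 = ½·46.56 = 23.28
(b) Hypotenuse c = √(a² + b²) = √(94.09 + 23.04) = √117.13 ≈ 10.8227
    Area = ½·c·h_c  ⇒  h_c = 2·Area/c = 46.56/10.8227 ≈ 4.30208

Area = 23.28, h_c = 4.302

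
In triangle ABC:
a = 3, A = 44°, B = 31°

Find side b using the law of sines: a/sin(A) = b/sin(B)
a/sin(A) = b/sin(B)  ⇒  b = a·sin(B)/sin(A) = 3·sin(31°)/sin(44°)
sin(31°) ≈ 0.515038, sin(44°) ≈ 0.694658
b ≈ 3·0.515038/0.694658 ≈ 1.54511/0.694658 ≈ 2.22428

b = 2.224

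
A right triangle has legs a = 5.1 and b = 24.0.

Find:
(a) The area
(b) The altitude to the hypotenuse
(a) The legs are perpendicular, so Area = ½·a·b = ½·5.1·24.0 = ½·122.4 = 61.2
(b) Hypotenuse c = √(a² + b²) = √(26.01 + 576) = √602.01 ≈ 24.5359
    Area = ½·c·h_c  ⇒  h_c = 2·Area/c = 122.4/24.5359 ≈ 4.98861

Area = 61.2, h_c = 4.989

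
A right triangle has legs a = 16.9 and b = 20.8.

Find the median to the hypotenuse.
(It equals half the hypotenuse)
Hypotenuse c = √(a² + b²) = √(285.61 + 432.64) = √718.25 ≈ 26.8002
Median to hypotenuse = c/2 ≈ 26.8002/2 ≈ 13.4001

Median = 13.4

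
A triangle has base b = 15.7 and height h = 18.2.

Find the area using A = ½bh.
A = ½·b·h = ½·15.7·18.2 = ½·285.74 = 142.87

Area = 142.87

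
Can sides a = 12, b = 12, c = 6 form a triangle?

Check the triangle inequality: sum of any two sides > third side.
a + b vs c: 12 + 12 = 24 > 6  ✓
a + c vs b: 12 + 6 = 18 > 12  ✓
b + c vs a: 12 + 6 = 18 > 12  ✓

Yes, triangle inequality satisfied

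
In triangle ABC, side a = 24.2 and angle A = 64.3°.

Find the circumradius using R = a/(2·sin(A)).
R = a/(2·sin(A)) = 24.2/(2·sin(64.3°))
sin(64.3°) ≈ 0.901077
R ≈ 24.2/(2·0.901077) = 24.2/1.80215 ≈ 13.4284

R = 13.43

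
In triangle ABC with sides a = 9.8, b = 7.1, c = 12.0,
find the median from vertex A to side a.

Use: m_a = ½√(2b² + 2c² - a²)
m_a = ½√(2·7.1² + 2·12.0² − 9.8²) = ½√(2·50.41 + 2·144 − 96.04) = ½√(100.82 + 288 − 96.04) = ½√292.78
√292.78 ≈ 17.1108, so m_a ≈ 8.55541

m_a = 8.555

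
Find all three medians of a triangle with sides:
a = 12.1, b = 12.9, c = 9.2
Median formula: m_a = ½√(2b² + 2c² − a²) (and cyclically). a² = 146.41, b² = 166.41, c² = 84.64.
m_a = ½√(2·166.41 + 2·84.64 − 146.41) = ½√355.69 ≈ ½·18.8597 ≈ 9.42987
m_b = ½√(2·146.41 + 2·84.64 − 166.41) = ½√295.69 ≈ ½·17.1956 ≈ 8.59782
m_c = ½√(2·146.41 + 2·166.41 − 84.64) = ½√541 ≈ ½·23.2594 ≈ 11.6297

m_a = 9.43, m_b = 8.598, m_c = 11.63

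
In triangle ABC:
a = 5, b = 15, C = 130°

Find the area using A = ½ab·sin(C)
A = ½·a·b·sin(C) = ½·5·15·sin(130°)
sin(130°) ≈ 0.766044
A ≈ ½·75·0.766044 = 37.5·0.766044 ≈ 28.7267

Area = 28.73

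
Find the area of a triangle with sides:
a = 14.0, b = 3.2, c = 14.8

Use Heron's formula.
s = (14.0 + 3.2 + 14.8)/2 = 32/2 = 16
s − a = 2, s − b = 12.8, s − c = 1.2
s(s−a)(s−b)(s−c) = 16·2·12.8·1.2 ≈ 491.52
Area = √491.52 ≈ 22.1703

Area = 22.17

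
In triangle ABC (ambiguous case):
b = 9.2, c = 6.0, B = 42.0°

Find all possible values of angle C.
b/sin(B) = c/sin(C)  ⇒  sin(C) = c·sin(B)/b = 6.0·sin(42.0°)/9.2
sin(42.0°) ≈ 0.669131
sin(C) ≈ 6.0·0.669131/9.2 ≈ 4.01478/9.2 ≈ 0.43639
Candidate 1: C₁ = arcsin(0.43639) ≈ 25.8737°  →  A = 180° − 42.0° − 25.8737° ≈ 112.126° > 0, valid
Candidate 2: C₂ = 180° − C₁ ≈ 154.126°  →  A = 180° − 42.0° − 154.126° ≈ -16.1263° ≤ 0, not a valid triangle

C = 25.87° (one solution)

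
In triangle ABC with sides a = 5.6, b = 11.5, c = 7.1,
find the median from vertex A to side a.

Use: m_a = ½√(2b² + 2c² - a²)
m_a = ½√(2·11.5² + 2·7.1² − 5.6²) = ½√(2·132.25 + 2·50.41 − 31.36) = ½√(264.5 + 100.82 − 31.36) = ½√333.96
√333.96 ≈ 18.2746, so m_a ≈ 9.13729

m_a = 9.137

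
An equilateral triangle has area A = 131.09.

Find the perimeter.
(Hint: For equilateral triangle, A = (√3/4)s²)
A = (√3/4)s²  ⇒  s² = 4A/√3 = 4·131.09/√3 = 524.36/1.73205 ≈ 302.739
s ≈ √302.739 ≈ 17.3994
Perimeter = 3s ≈ 3·17.3994 ≈ 52.1982

Perimeter = 52.2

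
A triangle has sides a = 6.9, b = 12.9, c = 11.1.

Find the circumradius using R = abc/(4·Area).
First find the area with Heron's formula.
s = (6.9 + 12.9 + 11.1)/2 = 15.45
Area = √(s(s−a)(s−b)(s−c)) = √(15.45·8.55·2.55·4.35) ≈ √1465.29 ≈ 38.2791
abc = 6.9·12.9·11.1 = 988.011
R = abc/(4·Area) ≈ 988.011/(4·38.2791) = 988.011/153.117 ≈ 6.45267

R = 6.453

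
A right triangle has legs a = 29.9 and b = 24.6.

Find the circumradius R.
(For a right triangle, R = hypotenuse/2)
Hypotenuse c = √(a² + b²) = √(894.01 + 605.16) = √1499.17 ≈ 38.7191
R = c/2 ≈ 38.7191/2 ≈ 19.3596

R = 19.36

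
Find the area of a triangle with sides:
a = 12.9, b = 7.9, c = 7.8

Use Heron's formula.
s = (12.9 + 7.9 + 7.8)/2 = 28.6/2 = 14.3
s − a = 1.4, s − b = 6.4, s − c = 6.5
s(s−a)(s−b)(s−c) = 14.3·1.4·6.4·6.5 ≈ 832.832
Area = √832.832 ≈ 28.8588

Area = 28.86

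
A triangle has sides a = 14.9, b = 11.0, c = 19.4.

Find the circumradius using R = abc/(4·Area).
First find the area with Heron's formula.
s = (14.9 + 11.0 + 19.4)/2 = 22.65
Area = √(s(s−a)(s−b)(s−c)) = √(22.65·7.75·11.65·3.25) ≈ √6646.29 ≈ 81.5248
abc = 14.9·11.0·19.4 = 3179.66
R = abc/(4·Area) ≈ 3179.66/(4·81.5248) = 3179.66/326.099 ≈ 9.75059

R = 9.751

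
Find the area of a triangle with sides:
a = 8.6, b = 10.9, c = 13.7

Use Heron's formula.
s = (8.6 + 10.9 + 13.7)/2 = 33.2/2 = 16.6
s − a = 8, s − b = 5.7, s − c = 2.9
s(s−a)(s−b)(s−c) = 16.6·8·5.7·2.9 ≈ 2195.18
Area = √2195.18 ≈ 46.8528

Area = 46.85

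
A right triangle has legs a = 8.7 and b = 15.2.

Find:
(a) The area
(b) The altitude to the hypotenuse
(a) The legs are perpendicular, so Area = ½·a·b = ½·8.7·15.2 = ½·132.24 = 66.12
(b) Hypotenuse c = √(a² + b²) = √(75.69 + 231.04) = √306.73 ≈ 17.5137
    Area = ½·c·h_c  ⇒  h_c = 2·Area/c = 132.24/17.5137 ≈ 7.55066

Area = 66.12, h_c = 7.551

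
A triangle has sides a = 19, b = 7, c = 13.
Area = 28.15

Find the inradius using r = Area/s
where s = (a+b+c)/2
s = (19 + 7 + 13)/2 = 39/2 = 19.5
r = Area/s = 28.15/19.5 ≈ 1.44359

r = 1.444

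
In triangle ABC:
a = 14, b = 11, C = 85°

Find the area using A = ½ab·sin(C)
A = ½·a·b·sin(C) = ½·14·11·sin(85°)
sin(85°) ≈ 0.996195
A ≈ ½·154·0.996195 = 77·0.996195 ≈ 76.707

Area = 76.71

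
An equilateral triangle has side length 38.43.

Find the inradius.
r = Area/s with s the semi-perimeter.
Area = (√3/4)·38.43² = (√3/4)·1476.8649 ≈ 0.433013·1476.8649 ≈ 639.501
s = 3·38.43/2 = 57.645
r ≈ 639.501/57.645 ≈ 11.0938
(Equivalently r = side/(2√3) = 38.43/3.4641 ≈ 11.0938.)

r = 11.09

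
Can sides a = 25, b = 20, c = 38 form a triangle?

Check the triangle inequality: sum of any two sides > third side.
a + b vs c: 25 + 20 = 45 > 38  ✓
a + c vs b: 25 + 38 = 63 > 20  ✓
b + c vs a: 20 + 38 = 58 > 25  ✓

Yes, triangle inequality satisfied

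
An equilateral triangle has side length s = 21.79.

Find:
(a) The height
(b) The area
(a) The height splits the triangle into two 30-60-90 halves: h = s·√3/2 = 21.79·1.73205/2 ≈ 37.7414/2 ≈ 18.8707
(b) Area = (√3/4)·s² = (√3/4)·21.79² = (√3/4)·474.8041 ≈ 0.433013·474.8041 ≈ 205.596

Height = 18.87, Area = 205.6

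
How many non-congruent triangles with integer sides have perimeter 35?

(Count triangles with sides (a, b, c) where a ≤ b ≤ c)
Let a ≤ b ≤ c with a + b + c = 35. The only binding inequality is a + b > c, i.e. 35 − c > c, so c < 35/2; and c ≥ 35/3 since c is the largest side.
So 12 ≤ c ≤ 17. For each c, b runs from ⌈(35 − c)/2⌉ up to c (then a = 35 − b − c satisfies 1 ≤ a ≤ b automatically), giving c − ⌈(35 − c)/2⌉ + 1 choices.
Summing over c: 1 + 3 + 4 + 6 + 7 + 9 = 30
Check (closed form: nearest integer to p²/48 for even p, (p+3)²/48 for odd p): (35+3)²/48 = 38²/48 = 1444/48 ≈ 30.08 → 30

30 triangles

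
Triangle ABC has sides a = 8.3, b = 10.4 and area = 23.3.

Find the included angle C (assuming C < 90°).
Area = ½·a·b·sin(C)  ⇒  sin(C) = 2·Area/(a·b) = 2·23.3/(8.3·10.4) = 46.6/86.32 ≈ 0.539852
C = arcsin(0.539852) ≈ 32.6735° (taking the acute solution since C < 90°)

C = 32.67°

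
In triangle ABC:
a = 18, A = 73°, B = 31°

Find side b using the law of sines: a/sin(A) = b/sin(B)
a/sin(A) = b/sin(B)  ⇒  b = a·sin(B)/sin(A) = 18·sin(31°)/sin(73°)
sin(31°) ≈ 0.515038, sin(73°) ≈ 0.956305
b ≈ 18·0.515038/0.956305 ≈ 9.27069/0.956305 ≈ 9.69428

b = 9.694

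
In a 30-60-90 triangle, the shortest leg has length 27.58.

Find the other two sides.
In a 30-60-90 triangle the sides are in ratio 1 : √3 : 2 (short leg : long leg : hypotenuse).
Long leg = 27.58·√3 ≈ 27.58·1.73205 ≈ 47.77
Hypotenuse = 2·27.58 = 55.16

Long leg = 27.58√3 = 47.77, Hypotenuse = 55.16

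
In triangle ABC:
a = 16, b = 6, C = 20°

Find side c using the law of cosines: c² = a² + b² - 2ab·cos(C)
c² = 16² + 6² − 2·16·6·cos(20°)
cos(20°) ≈ 0.939693
c² ≈ 256 + 36 − 192·(0.939693) ≈ 292 − 180.421 ≈ 111.579
c ≈ √111.579 ≈ 10.5631

c = 10.56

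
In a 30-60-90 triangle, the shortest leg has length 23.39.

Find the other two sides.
In a 30-60-90 triangle the sides are in ratio 1 : √3 : 2 (short leg : long leg : hypotenuse).
Long leg = 23.39·√3 ≈ 23.39·1.73205 ≈ 40.5127
Hypotenuse = 2·23.39 = 46.78

Long leg = 23.39√3 = 40.51, Hypotenuse = 46.78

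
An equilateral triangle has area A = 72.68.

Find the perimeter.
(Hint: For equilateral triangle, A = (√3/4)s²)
A = (√3/4)s²  ⇒  s² = 4A/√3 = 4·72.68/√3 = 290.72/1.73205 ≈ 167.847
s ≈ √167.847 ≈ 12.9556
Perimeter = 3s ≈ 3·12.9556 ≈ 38.8668

Perimeter = 38.87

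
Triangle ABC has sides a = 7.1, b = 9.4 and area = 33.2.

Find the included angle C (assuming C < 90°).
Area = ½·a·b·sin(C)  ⇒  sin(C) = 2·Area/(a·b) = 2·33.2/(7.1·9.4) = 66.4/66.74 ≈ 0.994906
C = arcsin(0.994906) ≈ 84.2141° (taking the acute solution since C < 90°)

C = 84.21°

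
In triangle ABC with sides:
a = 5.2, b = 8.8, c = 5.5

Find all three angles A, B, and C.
Law of cosines for each angle (a² = 27.04, b² = 77.44, c² = 30.25):
cos(A) = (b² + c² − a²)/(2bc) = (77.44 + 30.25 − 27.04)/(2·8.8·5.5) = 80.65/96.8 ≈ 0.833161  ⇒  A ≈ 33.5752°
cos(B) = (a² + c² − b²)/(2ac) = (27.04 + 30.25 − 77.44)/(2·5.2·5.5) = -20.15/57.2 ≈ -0.352273  ⇒  B ≈ 110.626°
cos(C) = (a² + b² − c²)/(2ab) = (27.04 + 77.44 − 30.25)/(2·5.2·8.8) = 74.23/91.52 ≈ 0.81108  ⇒  C ≈ 35.7985°
Check: A + B + C ≈ 180°

A = 33.58°, B = 110.6°, C = 35.8°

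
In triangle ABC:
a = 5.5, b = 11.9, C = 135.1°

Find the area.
Two sides and the included angle (SAS): A = ½·a·b·sin(C) = ½·5.5·11.9·sin(135.1°)
sin(135.1°) ≈ 0.705872
A ≈ ½·65.45·0.705872 = 32.725·0.705872 ≈ 23.0996

Area = 23.1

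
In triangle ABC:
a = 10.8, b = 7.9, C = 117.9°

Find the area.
Two sides and the included angle (SAS): A = ½·a·b·sin(C) = ½·10.8·7.9·sin(117.9°)
sin(117.9°) ≈ 0.883766
A ≈ ½·85.32·0.883766 = 42.66·0.883766 ≈ 37.7014

Area = 37.7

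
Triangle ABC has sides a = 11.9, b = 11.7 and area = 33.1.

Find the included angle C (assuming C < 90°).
Area = ½·a·b·sin(C)  ⇒  sin(C) = 2·Area/(a·b) = 2·33.1/(11.9·11.7) = 66.2/139.23 ≈ 0.475472
C = arcsin(0.475472) ≈ 28.3901° (taking the acute solution since C < 90°)

C = 28.39°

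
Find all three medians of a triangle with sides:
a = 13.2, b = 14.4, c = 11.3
Median formula: m_a = ½√(2b² + 2c² − a²) (and cyclically). a² = 174.24, b² = 207.36, c² = 127.69.
m_a = ½√(2·207.36 + 2·127.69 − 174.24) = ½√495.86 ≈ ½·22.2679 ≈ 11.134
m_b = ½√(2·174.24 + 2·127.69 − 207.36) = ½√396.5 ≈ ½·19.9123 ≈ 9.95615
m_c = ½√(2·174.24 + 2·207.36 − 127.69) = ½√635.51 ≈ ½·25.2093 ≈ 12.6047

m_a = 11.13, m_b = 9.956, m_c = 12.6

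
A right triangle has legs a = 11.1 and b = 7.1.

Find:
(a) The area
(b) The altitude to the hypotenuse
(a) The legs are perpendicular, so Area = ½·a·b = ½·11.1·7.1 = ½·78.81 = 39.405
(b) Hypotenuse c = √(a² + b²) = √(123.21 + 50.41) = √173.62 ≈ 13.1765
    Area = ½·c·h_c  ⇒  h_c = 2·Area/c = 78.81/13.1765 ≈ 5.98111

Area = 39.405, h_c = 5.981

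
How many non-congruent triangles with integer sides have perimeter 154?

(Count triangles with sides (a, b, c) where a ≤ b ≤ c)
Let a ≤ b ≤ c with a + b + c = 154. The only binding inequality is a + b > c, i.e. 154 − c > c, so c < 154/2; and c ≥ 154/3 since c is the largest side.
So 52 ≤ c ≤ 76. For each c, b runs from ⌈(154 − c)/2⌉ up to c (then a = 154 − b − c satisfies 1 ≤ a ≤ b automatically), giving c − ⌈(154 − c)/2⌉ + 1 choices.
Summing over c: 2 + 3 + 5 + 6 + … + 36 + 38  (25 terms, c = 52, …, 76) = 494
Check (closed form: nearest integer to p²/48 for even p, (p+3)²/48 for odd p): 154²/48 = 23716/48 ≈ 494.08 → 494

494 triangles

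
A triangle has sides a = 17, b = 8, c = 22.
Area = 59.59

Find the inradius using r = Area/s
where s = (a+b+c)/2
s = (17 + 8 + 22)/2 = 47/2 = 23.5
r = Area/s = 59.59/23.5 ≈ 2.53574

r = 2.536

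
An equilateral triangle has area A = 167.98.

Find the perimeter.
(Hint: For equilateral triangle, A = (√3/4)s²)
A = (√3/4)s²  ⇒  s² = 4A/√3 = 4·167.98/√3 = 671.92/1.73205 ≈ 387.933
s ≈ √387.933 ≈ 19.696
Perimeter = 3s ≈ 3·19.696 ≈ 59.0881

Perimeter = 59.09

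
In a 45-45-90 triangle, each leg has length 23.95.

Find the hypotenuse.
In a 45-45-90 triangle the sides are in ratio 1 : 1 : √2, so hypotenuse = leg·√2.
Hypotenuse = 23.95·√2 ≈ 23.95·1.41421 ≈ 33.8704

Hypotenuse = 23.95√2 = 33.87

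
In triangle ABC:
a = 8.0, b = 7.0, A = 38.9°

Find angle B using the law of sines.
a/sin(A) = b/sin(B)  ⇒  sin(B) = b·sin(A)/a = 7.0·sin(38.9°)/8.0
sin(38.9°) ≈ 0.627963
sin(B) ≈ 7.0·0.627963/8.0 ≈ 4.39574/8.0 ≈ 0.549468
B = arcsin(0.549468) ≈ 33.3305°
(Since b ≤ a we need B ≤ A, so the obtuse alternative 180° − 33.3305° ≈ 146.669° is rejected.)

B = 33.33°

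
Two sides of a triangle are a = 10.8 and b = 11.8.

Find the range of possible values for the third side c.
Triangle inequality: |a − b| < c < a + b
|a − b| = |10.8 − 11.8| = 1
a + b = 10.8 + 11.8 = 22.6

1 < c < 22.6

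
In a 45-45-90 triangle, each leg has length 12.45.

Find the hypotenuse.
In a 45-45-90 triangle the sides are in ratio 1 : 1 : √2, so hypotenuse = leg·√2.
Hypotenuse = 12.45·√2 ≈ 12.45·1.41421 ≈ 17.607

Hypotenuse = 12.45√2 = 17.61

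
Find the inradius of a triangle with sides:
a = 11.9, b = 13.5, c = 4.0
r = Area/s where s is the semi-perimeter.
s = (11.9 + 13.5 + 4.0)/2 = 29.4/2 = 14.7
Area = √(s(s−a)(s−b)(s−c)) = √(14.7·2.8·1.2·10.7) ≈ √528.494 ≈ 22.989
r ≈ 22.989/14.7 ≈ 1.56388

r = 1.564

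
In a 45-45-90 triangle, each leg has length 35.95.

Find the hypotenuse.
In a 45-45-90 triangle the sides are in ratio 1 : 1 : √2, so hypotenuse = leg·√2.
Hypotenuse = 35.95·√2 ≈ 35.95·1.41421 ≈ 50.841

Hypotenuse = 35.95√2 = 50.84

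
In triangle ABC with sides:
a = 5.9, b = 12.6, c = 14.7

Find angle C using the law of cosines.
c² = a² + b² − 2ab·cos(C)  ⇒  cos(C) = (a² + b² − c²)/(2ab)
cos(C) = (5.9² + 12.6² − 14.7²)/(2·5.9·12.6) = (34.81 + 158.76 − 216.09)/148.68 = -22.52/148.68 ≈ -0.151466
C = arccos(-0.151466) ≈ 98.7119°

C = 98.71°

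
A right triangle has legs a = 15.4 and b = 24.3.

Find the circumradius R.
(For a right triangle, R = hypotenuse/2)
Hypotenuse c = √(a² + b²) = √(237.16 + 590.49) = √827.65 ≈ 28.7689
R = c/2 ≈ 28.7689/2 ≈ 14.3845

R = 14.38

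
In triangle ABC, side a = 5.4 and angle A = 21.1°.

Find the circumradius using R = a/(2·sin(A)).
R = a/(2·sin(A)) = 5.4/(2·sin(21.1°))
sin(21.1°) ≈ 0.359997
R ≈ 5.4/(2·0.359997) = 5.4/0.719994 ≈ 7.50007

R = 7.5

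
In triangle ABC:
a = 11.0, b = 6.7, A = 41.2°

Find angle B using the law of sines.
a/sin(A) = b/sin(B)  ⇒  sin(B) = b·sin(A)/a = 6.7·sin(41.2°)/11.0
sin(41.2°) ≈ 0.658689
sin(B) ≈ 6.7·0.658689/11.0 ≈ 4.41322/11.0 ≈ 0.401202
B = arcsin(0.401202) ≈ 23.6533°
(Since b ≤ a we need B ≤ A, so the obtuse alternative 180° − 23.6533° ≈ 156.347° is rejected.)

B = 23.65°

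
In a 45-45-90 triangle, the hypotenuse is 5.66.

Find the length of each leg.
In a 45-45-90 triangle hypotenuse = leg·√2, so leg = hypotenuse/√2.
Leg = 5.66/√2 ≈ 5.66/1.41421 ≈ 4.00222

Each leg = 4.002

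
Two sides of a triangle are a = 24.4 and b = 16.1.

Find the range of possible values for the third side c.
Triangle inequality: |a − b| < c < a + b
|a − b| = |24.4 − 16.1| = 8.3
a + b = 24.4 + 16.1 = 40.5

8.3 < c < 40.5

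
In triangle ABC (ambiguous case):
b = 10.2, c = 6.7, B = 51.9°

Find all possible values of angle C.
b/sin(B) = c/sin(C)  ⇒  sin(C) = c·sin(B)/b = 6.7·sin(51.9°)/10.2
sin(51.9°) ≈ 0.786935
sin(C) ≈ 6.7·0.786935/10.2 ≈ 5.27246/10.2 ≈ 0.516908
Candidate 1: C₁ = arcsin(0.516908) ≈ 31.1251°  →  A = 180° − 51.9° − 31.1251° ≈ 96.9749° > 0, valid
Candidate 2: C₂ = 180° − C₁ ≈ 148.875°  →  A = 180° − 51.9° − 148.875° ≈ -20.7749° ≤ 0, not a valid triangle

C = 31.13° (one solution)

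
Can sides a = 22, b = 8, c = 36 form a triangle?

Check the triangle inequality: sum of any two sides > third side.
a + b vs c: 22 + 8 = 30 ≤ 36  ✗
a + c vs b: 22 + 36 = 58 > 8  ✓
b + c vs a: 8 + 36 = 44 > 22  ✓

No: 22 + 8 = 30 is not > 36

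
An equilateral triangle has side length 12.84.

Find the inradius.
r = Area/s with s the semi-perimeter.
Area = (√3/4)·12.84² = (√3/4)·164.8656 ≈ 0.433013·164.8656 ≈ 71.3889
s = 3·12.84/2 = 19.26
r ≈ 71.3889/19.26 ≈ 3.70659
(Equivalently r = side/(2√3) = 12.84/3.4641 ≈ 3.70659.)

r = 3.707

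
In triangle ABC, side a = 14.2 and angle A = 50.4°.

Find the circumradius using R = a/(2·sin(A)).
R = a/(2·sin(A)) = 14.2/(2·sin(50.4°))
sin(50.4°) ≈ 0.770513
R ≈ 14.2/(2·0.770513) = 14.2/1.54103 ≈ 9.21464

R = 9.215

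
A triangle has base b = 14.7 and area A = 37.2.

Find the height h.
A = ½·b·h  ⇒  h = 2A/b = 2·37.2/14.7 = 74.4/14.7 ≈ 5.06122

h = 5.061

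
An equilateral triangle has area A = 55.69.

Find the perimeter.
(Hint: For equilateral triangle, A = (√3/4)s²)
A = (√3/4)s²  ⇒  s² = 4A/√3 = 4·55.69/√3 = 222.76/1.73205 ≈ 128.611
s ≈ √128.611 ≈ 11.3407
Perimeter = 3s ≈ 3·11.3407 ≈ 34.022

Perimeter = 34.02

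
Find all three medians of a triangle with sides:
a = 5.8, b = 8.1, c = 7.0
Median formula: m_a = ½√(2b² + 2c² − a²) (and cyclically). a² = 33.64, b² = 65.61, c² = 49.
m_a = ½√(2·65.61 + 2·49 − 33.64) = ½√195.58 ≈ ½·13.985 ≈ 6.9925
m_b = ½√(2·33.64 + 2·49 − 65.61) = ½√99.67 ≈ ½·9.98349 ≈ 4.99174
m_c = ½√(2·33.64 + 2·65.61 − 49) = ½√149.5 ≈ ½·12.227 ≈ 6.11351

m_a = 6.992, m_b = 4.992, m_c = 6.114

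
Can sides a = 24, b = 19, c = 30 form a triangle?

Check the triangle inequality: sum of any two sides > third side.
a + b vs c: 24 + 19 = 43 > 30  ✓
a + c vs b: 24 + 30 = 54 > 19  ✓
b + c vs a: 19 + 30 = 49 > 24  ✓

Yes, triangle inequality satisfied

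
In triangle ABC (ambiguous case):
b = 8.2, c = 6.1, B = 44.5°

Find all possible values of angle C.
b/sin(B) = c/sin(C)  ⇒  sin(C) = c·sin(B)/b = 6.1·sin(44.5°)/8.2
sin(44.5°) ≈ 0.700909
sin(C) ≈ 6.1·0.700909/8.2 ≈ 4.27555/8.2 ≈ 0.521408
Candidate 1: C₁ = arcsin(0.521408) ≈ 31.4268°  →  A = 180° − 44.5° − 31.4268° ≈ 104.073° > 0, valid
Candidate 2: C₂ = 180° − C₁ ≈ 148.573°  →  A = 180° − 44.5° − 148.573° ≈ -13.0732° ≤ 0, not a valid triangle

C = 31.43° (one solution)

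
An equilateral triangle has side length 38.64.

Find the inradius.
r = Area/s with s the semi-perimeter.
Area = (√3/4)·38.64² = (√3/4)·1493.0496 ≈ 0.433013·1493.0496 ≈ 646.509
s = 3·38.64/2 = 57.96
r ≈ 646.509/57.96 ≈ 11.1544
(Equivalently r = side/(2√3) = 38.64/3.4641 ≈ 11.1544.)

r = 11.15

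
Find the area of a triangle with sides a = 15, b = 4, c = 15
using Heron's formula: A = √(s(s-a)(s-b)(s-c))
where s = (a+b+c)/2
s = (15 + 4 + 15)/2 = 34/2 = 17
s − a = 2, s − b = 13, s − c = 2
s(s−a)(s−b)(s−c) = 17·2·13·2 = 884
Area = √884 ≈ 29.7321

s = 17.0, Area = 29.73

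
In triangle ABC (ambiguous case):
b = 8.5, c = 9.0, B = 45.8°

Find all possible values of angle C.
b/sin(B) = c/sin(C)  ⇒  sin(C) = c·sin(B)/b = 9.0·sin(45.8°)/8.5
sin(45.8°) ≈ 0.716911
sin(C) ≈ 9.0·0.716911/8.5 ≈ 6.4522/8.5 ≈ 0.759082
Candidate 1: C₁ = arcsin(0.759082) ≈ 49.3833°  →  A = 180° − 45.8° − 49.3833° ≈ 84.8167° > 0, valid
Candidate 2: C₂ = 180° − C₁ ≈ 130.617°  →  A = 180° − 45.8° − 130.617° ≈ 3.58332° > 0, valid

C = 49.38° or C = 130.6° (two solutions)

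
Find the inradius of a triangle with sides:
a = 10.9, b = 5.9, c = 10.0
r = Area/s where s is the semi-perimeter.
s = (10.9 + 5.9 + 10.0)/2 = 26.8/2 = 13.4
Area = √(s(s−a)(s−b)(s−c)) = √(13.4·2.5·7.5·3.4) ≈ √854.25 ≈ 29.2276
r ≈ 29.2276/13.4 ≈ 2.18116

r = 2.181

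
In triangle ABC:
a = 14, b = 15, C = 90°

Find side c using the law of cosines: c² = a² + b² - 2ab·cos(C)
c² = 14² + 15² − 2·14·15·cos(90°)
cos(90°) ≈ 0
c² ≈ 196 + 225 − 420·(0) ≈ 421 − 0 ≈ 421
c ≈ √421 ≈ 20.5183

c = 20.52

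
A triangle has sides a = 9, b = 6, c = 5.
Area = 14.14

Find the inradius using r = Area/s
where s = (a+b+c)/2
s = (9 + 6 + 5)/2 = 20/2 = 10
r = Area/s = 14.14/10 ≈ 1.414

r = 1.414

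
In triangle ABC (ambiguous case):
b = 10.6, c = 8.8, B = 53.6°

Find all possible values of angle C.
b/sin(B) = c/sin(C)  ⇒  sin(C) = c·sin(B)/b = 8.8·sin(53.6°)/10.6
sin(53.6°) ≈ 0.804894
sin(C) ≈ 8.8·0.804894/10.6 ≈ 7.08307/10.6 ≈ 0.668214
Candidate 1: C₁ = arcsin(0.668214) ≈ 41.9293°  →  A = 180° − 53.6° − 41.9293° ≈ 84.4707° > 0, valid
Candidate 2: C₂ = 180° − C₁ ≈ 138.071°  →  A = 180° − 53.6° − 138.071° ≈ -11.6707° ≤ 0, not a valid triangle

C = 41.93° (one solution)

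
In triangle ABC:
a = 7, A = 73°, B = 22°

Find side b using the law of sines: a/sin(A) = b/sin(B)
a/sin(A) = b/sin(B)  ⇒  b = a·sin(B)/sin(A) = 7·sin(22°)/sin(73°)
sin(22°) ≈ 0.374607, sin(73°) ≈ 0.956305
b ≈ 7·0.374607/0.956305 ≈ 2.62225/0.956305 ≈ 2.74206

b = 2.742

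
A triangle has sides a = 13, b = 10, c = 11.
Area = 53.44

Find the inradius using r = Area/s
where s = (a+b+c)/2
s = (13 + 10 + 11)/2 = 34/2 = 17
r = Area/s = 53.44/17 ≈ 3.14353

r = 3.144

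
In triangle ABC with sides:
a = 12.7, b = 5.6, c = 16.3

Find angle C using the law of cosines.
c² = a² + b² − 2ab·cos(C)  ⇒  cos(C) = (a² + b² − c²)/(2ab)
cos(C) = (12.7² + 5.6² − 16.3²)/(2·12.7·5.6) = (161.29 + 31.36 − 265.69)/142.24 = -73.04/142.24 ≈ -0.513498
C = arccos(-0.513498) ≈ 120.897°

C = 120.9°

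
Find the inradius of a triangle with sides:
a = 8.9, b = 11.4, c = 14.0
r = Area/s where s is the semi-perimeter.
s = (8.9 + 11.4 + 14.0)/2 = 34.3/2 = 17.15
Area = √(s(s−a)(s−b)(s−c)) = √(17.15·8.25·5.75·3.15) ≈ √2562.69 ≈ 50.623
r ≈ 50.623/17.15 ≈ 2.95178

r = 2.952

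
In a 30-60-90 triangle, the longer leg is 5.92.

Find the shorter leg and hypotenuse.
In a 30-60-90 triangle the sides are in ratio 1 : √3 : 2, so short leg = long leg/√3 and hypotenuse = 2·(short leg).
Short leg = 5.92/√3 ≈ 5.92/1.73205 ≈ 3.41791
Hypotenuse = 2·3.41791 ≈ 6.83583

Short leg = 3.418, Hypotenuse = 6.836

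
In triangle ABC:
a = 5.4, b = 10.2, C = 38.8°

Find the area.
Two sides and the included angle (SAS): A = ½·a·b·sin(C) = ½·5.4·10.2·sin(38.8°)
sin(38.8°) ≈ 0.626604
A ≈ ½·55.08·0.626604 = 27.54·0.626604 ≈ 17.2567

Area = 17.26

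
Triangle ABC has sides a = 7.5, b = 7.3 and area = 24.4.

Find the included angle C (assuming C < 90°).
Area = ½·a·b·sin(C)  ⇒  sin(C) = 2·Area/(a·b) = 2·24.4/(7.5·7.3) = 48.8/54.75 ≈ 0.891324
C = arcsin(0.891324) ≈ 63.0401° (taking the acute solution since C < 90°)

C = 63.04°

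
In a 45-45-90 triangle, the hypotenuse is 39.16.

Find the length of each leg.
In a 45-45-90 triangle hypotenuse = leg·√2, so leg = hypotenuse/√2.
Leg = 39.16/√2 ≈ 39.16/1.41421 ≈ 27.6903

Each leg = 27.69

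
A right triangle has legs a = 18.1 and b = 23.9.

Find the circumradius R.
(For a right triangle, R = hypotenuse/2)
Hypotenuse c = √(a² + b²) = √(327.61 + 571.21) = √898.82 ≈ 29.9803
R = c/2 ≈ 29.9803/2 ≈ 14.9902

R = 14.99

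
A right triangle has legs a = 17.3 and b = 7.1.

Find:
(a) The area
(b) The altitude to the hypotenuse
(a) The legs are perpendicular, so Area = ½·a·b = ½·17.3·7.1 = ½·122.83 = 61.415
(b) Hypotenuse c = √(a² + b²) = √(299.29 + 50.41) = √349.7 ≈ 18.7003
    Area = ½·c·h_c  ⇒  h_c = 2·Area/c = 122.83/18.7003 ≈ 6.56836

Area = 61.415, h_c = 6.568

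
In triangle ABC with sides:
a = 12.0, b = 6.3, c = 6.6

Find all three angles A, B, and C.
Law of cosines for each angle (a² = 144, b² = 39.69, c² = 43.56):
cos(A) = (b² + c² − a²)/(2bc) = (39.69 + 43.56 − 144)/(2·6.3·6.6) = -60.75/83.16 ≈ -0.730519  ⇒  A ≈ 136.93°
cos(B) = (a² + c² − b²)/(2ac) = (144 + 43.56 − 39.69)/(2·12.0·6.6) = 147.87/158.4 ≈ 0.933523  ⇒  B ≈ 21.0092°
cos(C) = (a² + b² − c²)/(2ab) = (144 + 39.69 − 43.56)/(2·12.0·6.3) = 140.13/151.2 ≈ 0.926786  ⇒  C ≈ 22.0608°
Check: A + B + C ≈ 180°

A = 136.9°, B = 21.01°, C = 22.06°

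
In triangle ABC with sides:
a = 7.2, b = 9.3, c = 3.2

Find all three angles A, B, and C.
Law of cosines for each angle (a² = 51.84, b² = 86.49, c² = 10.24):
cos(A) = (b² + c² − a²)/(2bc) = (86.49 + 10.24 − 51.84)/(2·9.3·3.2) = 44.89/59.52 ≈ 0.7542  ⇒  A ≈ 41.0445°
cos(B) = (a² + c² − b²)/(2ac) = (51.84 + 10.24 − 86.49)/(2·7.2·3.2) = -24.41/46.08 ≈ -0.529731  ⇒  B ≈ 121.987°
cos(C) = (a² + b² − c²)/(2ab) = (51.84 + 86.49 − 10.24)/(2·7.2·9.3) = 128.09/133.92 ≈ 0.956467  ⇒  C ≈ 16.9683°
Check: A + B + C ≈ 180°

A = 41.04°, B = 122°, C = 16.97°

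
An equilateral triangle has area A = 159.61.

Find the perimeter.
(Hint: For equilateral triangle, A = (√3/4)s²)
A = (√3/4)s²  ⇒  s² = 4A/√3 = 4·159.61/√3 = 638.44/1.73205 ≈ 368.604
s ≈ √368.604 ≈ 19.199
Perimeter = 3s ≈ 3·19.199 ≈ 57.5971

Perimeter = 57.6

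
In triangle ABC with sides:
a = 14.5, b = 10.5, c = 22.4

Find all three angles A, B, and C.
Law of cosines for each angle (a² = 210.25, b² = 110.25, c² = 501.76):
cos(A) = (b² + c² − a²)/(2bc) = (110.25 + 501.76 − 210.25)/(2·10.5·22.4) = 401.76/470.4 ≈ 0.854082  ⇒  A ≈ 31.3416°
cos(B) = (a² + c² − b²)/(2ac) = (210.25 + 501.76 − 110.25)/(2·14.5·22.4) = 601.76/649.6 ≈ 0.926355  ⇒  B ≈ 22.1265°
cos(C) = (a² + b² − c²)/(2ab) = (210.25 + 110.25 − 501.76)/(2·14.5·10.5) = -181.26/304.5 ≈ -0.595271  ⇒  C ≈ 126.532°
Check: A + B + C ≈ 180°

A = 31.34°, B = 22.13°, C = 126.5°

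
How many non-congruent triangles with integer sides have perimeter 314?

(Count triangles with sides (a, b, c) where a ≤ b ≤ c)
Let a ≤ b ≤ c with a + b + c = 314. The only binding inequality is a + b > c, i.e. 314 − c > c, so c < 314/2; and c ≥ 314/3 since c is the largest side.
So 105 ≤ c ≤ 156. For each c, b runs from ⌈(314 − c)/2⌉ up to c (then a = 314 − b − c satisfies 1 ≤ a ≤ b automatically), giving c − ⌈(314 − c)/2⌉ + 1 choices.
Summing over c: 1 + 3 + 4 + 6 + … + 76 + 78  (52 terms, c = 105, …, 156) = 2054
Check (closed form: nearest integer to p²/48 for even p, (p+3)²/48 for odd p): 314²/48 = 98596/48 ≈ 2054.08 → 2054

2054 triangles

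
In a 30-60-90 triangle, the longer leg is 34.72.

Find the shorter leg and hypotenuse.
In a 30-60-90 triangle the sides are in ratio 1 : √3 : 2, so short leg = long leg/√3 and hypotenuse = 2·(short leg).
Short leg = 34.72/√3 ≈ 34.72/1.73205 ≈ 20.0456
Hypotenuse = 2·20.0456 ≈ 40.0912

Short leg = 20.05, Hypotenuse = 40.09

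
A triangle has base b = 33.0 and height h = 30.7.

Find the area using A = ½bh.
A = ½·b·h = ½·33.0·30.7 = ½·1013.1 = 506.55

Area = 506.55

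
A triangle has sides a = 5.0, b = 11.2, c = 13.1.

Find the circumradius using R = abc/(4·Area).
First find the area with Heron's formula.
s = (5.0 + 11.2 + 13.1)/2 = 14.65
Area = √(s(s−a)(s−b)(s−c)) = √(14.65·9.65·3.45·1.55) ≈ √755.989 ≈ 27.4953
abc = 5.0·11.2·13.1 = 733.6
R = abc/(4·Area) ≈ 733.6/(4·27.4953) = 733.6/109.981 ≈ 6.67024

R = 6.67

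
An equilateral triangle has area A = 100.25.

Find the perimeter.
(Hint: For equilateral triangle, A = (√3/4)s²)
A = (√3/4)s²  ⇒  s² = 4A/√3 = 4·100.25/√3 = 401/1.73205 ≈ 231.517
s ≈ √231.517 ≈ 15.2157
Perimeter = 3s ≈ 3·15.2157 ≈ 45.6471

Perimeter = 45.65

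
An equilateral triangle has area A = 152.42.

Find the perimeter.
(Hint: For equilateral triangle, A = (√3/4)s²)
A = (√3/4)s²  ⇒  s² = 4A/√3 = 4·152.42/√3 = 609.68/1.73205 ≈ 351.999
s ≈ √351.999 ≈ 18.7616
Perimeter = 3s ≈ 3·18.7616 ≈ 56.2849

Perimeter = 56.28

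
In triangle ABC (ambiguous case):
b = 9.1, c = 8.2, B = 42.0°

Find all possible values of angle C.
b/sin(B) = c/sin(C)  ⇒  sin(C) = c·sin(B)/b = 8.2·sin(42.0°)/9.1
sin(42.0°) ≈ 0.669131
sin(C) ≈ 8.2·0.669131/9.1 ≈ 5.48687/9.1 ≈ 0.602953
Candidate 1: C₁ = arcsin(0.602953) ≈ 37.0817°  →  A = 180° − 42.0° − 37.0817° ≈ 100.918° > 0, valid
Candidate 2: C₂ = 180° − C₁ ≈ 142.918°  →  A = 180° − 42.0° − 142.918° ≈ -4.9183° ≤ 0, not a valid triangle

C = 37.08° (one solution)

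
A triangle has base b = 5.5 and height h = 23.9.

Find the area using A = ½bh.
A = ½·b·h = ½·5.5·23.9 = ½·131.45 = 65.725

Area = 65.725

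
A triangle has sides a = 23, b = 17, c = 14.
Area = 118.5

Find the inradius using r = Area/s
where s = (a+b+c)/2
s = (23 + 17 + 14)/2 = 54/2 = 27
r = Area/s = 118.5/27 ≈ 4.38889

r = 4.389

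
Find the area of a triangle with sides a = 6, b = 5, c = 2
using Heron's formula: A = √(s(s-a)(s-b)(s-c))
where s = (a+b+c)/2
s = (6 + 5 + 2)/2 = 13/2 = 6.5
s − a = 0.5, s − b = 1.5, s − c = 4.5
s(s−a)(s−b)(s−c) = 6.5·0.5·1.5·4.5 = 21.9375
Area = √21.9375 ≈ 4.68375

s = 6.5, Area = 4.684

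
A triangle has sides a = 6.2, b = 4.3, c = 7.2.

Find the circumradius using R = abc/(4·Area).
First find the area with Heron's formula.
s = (6.2 + 4.3 + 7.2)/2 = 8.85
Area = √(s(s−a)(s−b)(s−c)) = √(8.85·2.65·4.55·1.65) ≈ √176.07 ≈ 13.2691
abc = 6.2·4.3·7.2 = 191.952
R = abc/(4·Area) ≈ 191.952/(4·13.2691) = 191.952/53.0765 ≈ 3.61652

R = 3.617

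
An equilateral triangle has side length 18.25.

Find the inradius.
r = Area/s with s the semi-perimeter.
Area = (√3/4)·18.25² = (√3/4)·333.0625 ≈ 0.433013·333.0625 ≈ 144.22
s = 3·18.25/2 = 27.375
r ≈ 144.22/27.375 ≈ 5.26832
(Equivalently r = side/(2√3) = 18.25/3.4641 ≈ 5.26832.)

r = 5.268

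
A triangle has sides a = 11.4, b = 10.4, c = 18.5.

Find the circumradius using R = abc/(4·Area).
First find the area with Heron's formula.
s = (11.4 + 10.4 + 18.5)/2 = 20.15
Area = √(s(s−a)(s−b)(s−c)) = √(20.15·8.75·9.75·1.65) ≈ √2836.43 ≈ 53.2581
abc = 11.4·10.4·18.5 = 2193.36
R = abc/(4·Area) ≈ 2193.36/(4·53.2581) = 2193.36/213.032 ≈ 10.2959

R = 10.3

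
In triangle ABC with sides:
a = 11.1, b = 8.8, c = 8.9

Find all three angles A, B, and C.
Law of cosines for each angle (a² = 123.21, b² = 77.44, c² = 79.21):
cos(A) = (b² + c² − a²)/(2bc) = (77.44 + 79.21 − 123.21)/(2·8.8·8.9) = 33.44/156.64 ≈ 0.213483  ⇒  A ≈ 77.6734°
cos(B) = (a² + c² − b²)/(2ac) = (123.21 + 79.21 − 77.44)/(2·11.1·8.9) = 124.98/197.58 ≈ 0.632554  ⇒  B ≈ 50.7612°
cos(C) = (a² + b² − c²)/(2ab) = (123.21 + 77.44 − 79.21)/(2·11.1·8.8) = 121.44/195.36 ≈ 0.621622  ⇒  C ≈ 51.5653°
Check: A + B + C ≈ 180°

A = 77.67°, B = 50.76°, C = 51.57°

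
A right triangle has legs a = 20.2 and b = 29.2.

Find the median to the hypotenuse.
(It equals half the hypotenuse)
Hypotenuse c = √(a² + b²) = √(408.04 + 852.64) = √1260.68 ≈ 35.5061
Median to hypotenuse = c/2 ≈ 35.5061/2 ≈ 17.753

Median = 17.75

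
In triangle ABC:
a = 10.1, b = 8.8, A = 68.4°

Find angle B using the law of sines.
a/sin(A) = b/sin(B)  ⇒  sin(B) = b·sin(A)/a = 8.8·sin(68.4°)/10.1
sin(68.4°) ≈ 0.929776
sin(B) ≈ 8.8·0.929776/10.1 ≈ 8.18203/10.1 ≈ 0.810102
B = arcsin(0.810102) ≈ 54.1059°
(Since b ≤ a we need B ≤ A, so the obtuse alternative 180° − 54.1059° ≈ 125.894° is rejected.)

B = 54.11°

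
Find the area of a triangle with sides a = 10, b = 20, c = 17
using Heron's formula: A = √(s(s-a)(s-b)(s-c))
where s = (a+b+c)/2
s = (10 + 20 + 17)/2 = 47/2 = 23.5
s − a = 13.5, s − b = 3.5, s − c = 6.5
s(s−a)(s−b)(s−c) = 23.5·13.5·3.5·6.5 = 7217.4375
Area = √7217.4375 ≈ 84.9555

s = 23.5, Area = 84.96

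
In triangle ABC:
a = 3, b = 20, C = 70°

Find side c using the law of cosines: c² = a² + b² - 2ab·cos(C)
c² = 3² + 20² − 2·3·20·cos(70°)
cos(70°) ≈ 0.34202
c² ≈ 9 + 400 − 120·(0.34202) ≈ 409 − 41.0424 ≈ 367.958
c ≈ √367.958 ≈ 19.1822

c = 19.18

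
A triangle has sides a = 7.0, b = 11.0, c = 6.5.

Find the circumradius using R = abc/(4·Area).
First find the area with Heron's formula.
s = (7.0 + 11.0 + 6.5)/2 = 12.25
Area = √(s(s−a)(s−b)(s−c)) = √(12.25·5.25·1.25·5.75) ≈ √462.246 ≈ 21.4999
abc = 7.0·11.0·6.5 = 500.5
R = abc/(4·Area) ≈ 500.5/(4·21.4999) = 500.5/85.9996 ≈ 5.81979

R = 5.82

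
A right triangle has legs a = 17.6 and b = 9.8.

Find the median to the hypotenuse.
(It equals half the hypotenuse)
Hypotenuse c = √(a² + b²) = √(309.76 + 96.04) = √405.8 ≈ 20.1445
Median to hypotenuse = c/2 ≈ 20.1445/2 ≈ 10.0722

Median = 10.07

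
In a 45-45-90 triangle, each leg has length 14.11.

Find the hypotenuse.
In a 45-45-90 triangle the sides are in ratio 1 : 1 : √2, so hypotenuse = leg·√2.
Hypotenuse = 14.11·√2 ≈ 14.11·1.41421 ≈ 19.9546

Hypotenuse = 14.11√2 = 19.95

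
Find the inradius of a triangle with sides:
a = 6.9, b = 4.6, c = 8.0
r = Area/s where s is the semi-perimeter.
s = (6.9 + 4.6 + 8.0)/2 = 19.5/2 = 9.75
Area = √(s(s−a)(s−b)(s−c)) = √(9.75·2.85·5.15·1.75) ≈ √250.435 ≈ 15.8251
r ≈ 15.8251/9.75 ≈ 1.62309

r = 1.623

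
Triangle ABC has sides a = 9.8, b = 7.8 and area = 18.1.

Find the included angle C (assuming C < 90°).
Area = ½·a·b·sin(C)  ⇒  sin(C) = 2·Area/(a·b) = 2·18.1/(9.8·7.8) = 36.2/76.44 ≈ 0.473574
C = arcsin(0.473574) ≈ 28.2665° (taking the acute solution since C < 90°)

C = 28.27°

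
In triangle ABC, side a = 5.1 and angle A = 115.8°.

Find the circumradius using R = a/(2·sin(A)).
R = a/(2·sin(A)) = 5.1/(2·sin(115.8°))
sin(115.8°) ≈ 0.900319
R ≈ 5.1/(2·0.900319) = 5.1/1.80064 ≈ 2.83233

R = 2.832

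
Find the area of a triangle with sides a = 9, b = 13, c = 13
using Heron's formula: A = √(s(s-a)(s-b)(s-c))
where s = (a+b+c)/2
s = (9 + 13 + 13)/2 = 35/2 = 17.5
s − a = 8.5, s − b = 4.5, s − c = 4.5
s(s−a)(s−b)(s−c) = 17.5·8.5·4.5·4.5 = 3012.1875
Area = √3012.1875 ≈ 54.8834

s = 17.5, Area = 54.88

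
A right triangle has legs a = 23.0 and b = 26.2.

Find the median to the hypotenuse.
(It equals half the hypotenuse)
Hypotenuse c = √(a² + b²) = √(529 + 686.44) = √1215.44 ≈ 34.8632
Median to hypotenuse = c/2 ≈ 34.8632/2 ≈ 17.4316

Median = 17.43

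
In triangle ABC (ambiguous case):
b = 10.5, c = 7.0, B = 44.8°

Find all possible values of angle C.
b/sin(B) = c/sin(C)  ⇒  sin(C) = c·sin(B)/b = 7.0·sin(44.8°)/10.5
sin(44.8°) ≈ 0.704634
sin(C) ≈ 7.0·0.704634/10.5 ≈ 4.93244/10.5 ≈ 0.469756
Candidate 1: C₁ = arcsin(0.469756) ≈ 28.0185°  →  A = 180° − 44.8° − 28.0185° ≈ 107.182° > 0, valid
Candidate 2: C₂ = 180° − C₁ ≈ 151.982°  →  A = 180° − 44.8° − 151.982° ≈ -16.7815° ≤ 0, not a valid triangle

C = 28.02° (one solution)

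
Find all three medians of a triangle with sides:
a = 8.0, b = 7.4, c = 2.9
Median formula: m_a = ½√(2b² + 2c² − a²) (and cyclically). a² = 64, b² = 54.76, c² = 8.41.
m_a = ½√(2·54.76 + 2·8.41 − 64) = ½√62.34 ≈ ½·7.89557 ≈ 3.94778
m_b = ½√(2·64 + 2·8.41 − 54.76) = ½√90.06 ≈ ½·9.48999 ≈ 4.745
m_c = ½√(2·64 + 2·54.76 − 8.41) = ½√229.11 ≈ ½·15.1364 ≈ 7.56819

m_a = 3.948, m_b = 4.745, m_c = 7.568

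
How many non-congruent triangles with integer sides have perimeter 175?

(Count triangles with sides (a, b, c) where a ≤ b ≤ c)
Let a ≤ b ≤ c with a + b + c = 175. The only binding inequality is a + b > c, i.e. 175 − c > c, so c < 175/2; and c ≥ 175/3 since c is the largest side.
So 59 ≤ c ≤ 87. For each c, b runs from ⌈(175 − c)/2⌉ up to c (then a = 175 − b − c satisfies 1 ≤ a ≤ b automatically), giving c − ⌈(175 − c)/2⌉ + 1 choices.
Summing over c: 2 + 3 + 5 + 6 + … + 42 + 44  (29 terms, c = 59, …, 87) = 660
Check (closed form: nearest integer to p²/48 for even p, (p+3)²/48 for odd p): (175+3)²/48 = 178²/48 = 31684/48 ≈ 660.08 → 660

660 triangles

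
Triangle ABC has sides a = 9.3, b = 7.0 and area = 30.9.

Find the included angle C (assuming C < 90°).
Area = ½·a·b·sin(C)  ⇒  sin(C) = 2·Area/(a·b) = 2·30.9/(9.3·7.0) = 61.8/65.1 ≈ 0.949309
C = arcsin(0.949309) ≈ 71.6787° (taking the acute solution since C < 90°)

C = 71.68°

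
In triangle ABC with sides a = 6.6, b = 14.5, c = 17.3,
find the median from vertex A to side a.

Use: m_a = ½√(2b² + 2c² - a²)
m_a = ½√(2·14.5² + 2·17.3² − 6.6²) = ½√(2·210.25 + 2·299.29 − 43.56) = ½√(420.5 + 598.58 − 43.56) = ½√975.52
√975.52 ≈ 31.2333, so m_a ≈ 15.6167

m_a = 15.62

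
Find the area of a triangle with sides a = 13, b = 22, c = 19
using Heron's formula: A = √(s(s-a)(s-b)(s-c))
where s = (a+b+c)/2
s = (13 + 22 + 19)/2 = 54/2 = 27
s − a = 14, s − b = 5, s − c = 8
s(s−a)(s−b)(s−c) = 27·14·5·8 = 15120
Area = √15120 ≈ 122.963

s = 27.0, Area = 123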